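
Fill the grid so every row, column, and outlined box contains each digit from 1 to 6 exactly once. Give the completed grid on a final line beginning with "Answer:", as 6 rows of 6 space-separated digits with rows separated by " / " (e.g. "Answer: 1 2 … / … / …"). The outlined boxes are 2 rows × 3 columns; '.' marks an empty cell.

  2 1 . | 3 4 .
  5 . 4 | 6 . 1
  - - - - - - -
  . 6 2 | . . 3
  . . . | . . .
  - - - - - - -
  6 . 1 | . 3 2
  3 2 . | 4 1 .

Step 1. [r4c6∈{4,5,6}] across col 6, 4 lands solely at r4c6 ⇒ r4c6=4.
Step 2. [r5c4∈{5}] nothing but 5 survives at r5c4. So r5c4=5.
Step 3. [r4c2∈{3,5}] col 2 places 5 nowhere but r4c2. So r4c2=5.
Step 4. [r4c4∈{1,2}] r4c4 is the only open cell in col 4 admitting 2 ⇒ r4c4=2.
Step 5. [r3c4∈{1}] r3c4's peers cover all but 1, so r3c4=1.
Step 6. [r1c3∈{6}] r1c3's peers cover all but 6. So r1c3=6.
Step 7. [r2c5∈{2}] r2c5's peers cover all but 2, so r2c5=2.
Step 8. [r3c1∈{4}] r3c1 has the single candidate 4, so r3c1=4.
Step 9. [r6c6∈{6}] r6c6 has the single candidate 6, so r6c6=6.
Step 10. [r3c5∈{5}] nothing but 5 survives at r3c5. So r3c5=5.
Step 11. [r6c3∈{5}] r6c3 has the single candidate 5 ⇒ r6c3=5.
Step 12. [r4c1∈{1}] r4c1's peers cover all but 1, so r4c1=1.
Step 13. [r4c5∈{6}] nothing but 6 survives at r4c5 ⇒ r4c5=6.
Step 14. [r2c2∈{3}] nothing but 3 survives at r2c2 ⇒ r2c2=3.
Step 15. [r5c2∈{4}] r5c2's peers cover all but 4 ⇒ r5c2=4.
Step 16. [r4c3∈{3}] only 3 remains possible at r4c3, so r4c3=3.
Step 17. [r1c6∈{5}] r1c6 is down to just 5 ⇒ r1c6=5.

Answer: 2 1 6 3 4 5 / 5 3 4 6 2 1 / 4 6 2 1 5 3 / 1 5 3 2 6 4 / 6 4 1 5 3 2 / 3 2 5 4 1 6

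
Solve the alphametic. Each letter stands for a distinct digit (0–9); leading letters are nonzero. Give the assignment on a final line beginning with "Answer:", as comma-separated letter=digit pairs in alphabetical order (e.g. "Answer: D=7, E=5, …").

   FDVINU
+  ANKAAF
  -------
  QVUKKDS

Step 1. [col 1: U + F ≡ S (mod 10)] U=9 is one option consistent with column 1 (U + F ≡ S (mod 10), carry-in 0) — take it, so U=9.
Step 2. [col 1: U + F ≡ S (mod 10)] no forcing yet in column 1 (carry-in 0); S=5 is free and consistent — try it ⇒ S=5.
Step 3. [Q] Q is the leading digit of a 7-digit sum of two 6-digit numbers; the final carry is exactly 1 ⇒ Q=1.
Step 4. [col 1: U + F ≡ S (mod 10)] from column 1 (U=9, S=5, carry-in 0, digits 1,5,9 already taken and all letters distinct): F must equal 6, so F=6.
Step 5. [col 2: N + A ≡ D (mod 10)] column 2 (N + A ≡ D (mod 10), carry-in 1) doesn't pin A yet; pick A=4 and continue ⇒ A=4.
Step 6. [col 2: N + A ≡ D (mod 10)] N=7 is one option consistent with column 2 (N + A ≡ D (mod 10), carry-in 1) — take it. So N=7.
Step 7. [col 2: N + A ≡ D (mod 10)] in column 2 we have N+A≡D with carry-in 1; given N=7, A=4 and digits 1,4,5,6,7,9 already taken and all letters distinct, that pins D to 2. So D=2.
Step 8. [col 3: I + A ≡ K (mod 10)] K=8 is one option consistent with column 3 (I + A ≡ K (mod 10), carry-in 1) — take it, so K=8.
Step 9. [col 3: I + A ≡ K (mod 10)] column 3 reads I+A+carry(1)=K with A=4, K=8; with digits 1,2,4,5,6,7,8,9 already taken and all letters distinct, the only value for I is 3 ⇒ I=3.
Step 10. [col 4: V + K ≡ K (mod 10)] column 4 reads V+K+carry(0)=K with K=8; with digits 1,2,3,4,5,6,7,8,9 already taken and all letters distinct, the only value for V is 0. So V=0.

Answer: A=4, D=2, F=6, I=3, K=8, N=7, Q=1, S=5, U=9, V=0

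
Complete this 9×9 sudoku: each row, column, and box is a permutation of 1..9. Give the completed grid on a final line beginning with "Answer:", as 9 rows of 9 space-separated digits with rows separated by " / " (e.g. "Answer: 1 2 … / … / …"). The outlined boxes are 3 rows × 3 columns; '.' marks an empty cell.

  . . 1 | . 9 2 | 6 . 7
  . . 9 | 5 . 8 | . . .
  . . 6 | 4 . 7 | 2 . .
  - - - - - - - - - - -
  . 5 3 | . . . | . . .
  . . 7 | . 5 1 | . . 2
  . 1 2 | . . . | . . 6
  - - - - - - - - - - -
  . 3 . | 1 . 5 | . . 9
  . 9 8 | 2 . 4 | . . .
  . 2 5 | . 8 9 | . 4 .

Step 1. [r1c4∈{3}] nothing but 3 survives at r1c4, so r1c4=3.
Step 2. [r3c8∈{1,3,5,8,9}] row 3 places 9 nowhere but r3c8 ⇒ r3c8=9.
Step 3. [r8c5∈{3,6,7}] 3 has one home in box 8: r8c5, so r8c5=3.
Step 4. [r5c2∈{4,6,8}] col 2 places 6 nowhere but r5c2 ⇒ r5c2=6.
Step 5. [r3c2∈{8}] only 8 remains possible at r3c2, so r3c2=8.
Step 6. [r4c9∈{1,4,8}] in col 9, 8 fits only at r4c9 ⇒ r4c9=8.
Step 7. [r2c9∈{1,3,4}] r2c9 is the only open cell in col 9 admitting 4 ⇒ r2c9=4.
Step 8. [r5c8∈{3}] only 3 remains possible at r5c8 ⇒ r5c8=3.
Step 9. [r2c8∈{1}] r2c8 has the single candidate 1. So r2c8=1.
Step 10. [r4c8∈{7}] nothing but 7 survives at r4c8, so r4c8=7.
Step 11. [r4c7∈{1,4,9}] r4c7 is the only open cell in row 4 admitting 1, so r4c7=1.
Step 12. [r6c8∈{5}] r6c8's peers cover all but 5, so r6c8=5.
Step 13. [r3c9∈{3,5}] r3c9 is the only open cell in box 3 admitting 5 ⇒ r3c9=5.
Step 14. [r7c8∈{2,6,8}] 2 has one home in row 7: r7c8 ⇒ r7c8=2.
Step 15. [r2c7∈{3}] r2c7's peers cover all but 3. So r2c7=3.
Step 16. [r9c7∈{7}] r9c7 is down to just 7. So r9c7=7.
Step 17. [r8c1∈{1,6,7}] 7 has one home in row 8: r8c1, so r8c1=7.
Step 18. [r6c4∈{7,8,9}] 7 has one home in col 4: r6c4 ⇒ r6c4=7.
Step 19. [r6c1∈{4,8,9}] 8 has one home in row 6: r6c1. So r6c1=8.
Step 20. [r9c4∈{6}] r9c4's peers cover all but 6 ⇒ r9c4=6.
Step 21. [r6c5∈{4}] r6c5's peers cover all but 4, so r6c5=4.
Step 22. [r4c1∈{4,9}] 4 has one home in row 4: r4c1. So r4c1=4.
Step 23. [r5c1∈{9}] r5c1 is down to just 9, so r5c1=9.
Step 24. [r9c9∈{1,3}] 3 has one home in row 9: r9c9, so r9c9=3.
Step 25. [r2c5∈{6}] r2c5 has the single candidate 6 ⇒ r2c5=6.
Step 26. [r7c7∈{8}] r7c7 has the single candidate 8 ⇒ r7c7=8.
Step 27. [r7c3∈{4}] r7c3's peers cover all but 4, so r7c3=4.
Step 28. [r7c5∈{7}] r7c5 has the single candidate 7. So r7c5=7.
Step 29. [r6c7∈{9}] nothing but 9 survives at r6c7 ⇒ r6c7=9.
Step 30. [r1c8∈{8}] r1c8 has the single candidate 8, so r1c8=8.
Step 31. [r5c7∈{4}] r5c7's peers cover all but 4. So r5c7=4.
Step 32. [r6c6∈{3}] r6c6 is down to just 3, so r6c6=3.
Step 33. [r3c5∈{1}] nothing but 1 survives at r3c5, so r3c5=1.
Step 34. [r8c9∈{1}] nothing but 1 survives at r8c9 ⇒ r8c9=1.
Step 35. [r7c1∈{6}] r7c1 has the single candidate 6. So r7c1=6.
Step 36. [r5c4∈{8}] r5c4 has the single candidate 8, so r5c4=8.
Step 37. [r9c1∈{1}] nothing but 1 survives at r9c1, so r9c1=1.
Step 38. [r1c1∈{5}] only 5 remains possible at r1c1 ⇒ r1c1=5.
Step 39. [r2c2∈{7}] r2c2's peers cover all but 7. So r2c2=7.
Step 40. [r4c6∈{6}] nothing but 6 survives at r4c6, so r4c6=6.
Step 41. [r2c1∈{2}] r2c1's peers cover all but 2, so r2c1=2.
Step 42. [r1c2∈{4}] r1c2 is down to just 4 ⇒ r1c2=4.
Step 43. [r8c8∈{6}] nothing but 6 survives at r8c8. So r8c8=6.
Step 44. [r3c1∈{3}] r3c1's peers cover all but 3. So r3c1=3.
Step 45. [r4c4∈{9}] r4c4 is down to just 9. So r4c4=9.
Step 46. [r8c7∈{5}] nothing but 5 survives at r8c7, so r8c7=5.
Step 47. [r4c5∈{2}] r4c5 has the single candidate 2, so r4c5=2.

Answer: 5 4 1 3 9 2 6 8 7 / 2 7 9 5 6 8 3 1 4 / 3 8 6 4 1 7 2 9 5 / 4 5 3 9 2 6 1 7 8 / 9 6 7 8 5 1 4 3 2 / 8 1 2 7 4 3 9 5 6 / 6 3 4 1 7 5 8 2 9 / 7 9 8 2 3 4 5 6 1 / 1 2 5 6 8 9 7 4 3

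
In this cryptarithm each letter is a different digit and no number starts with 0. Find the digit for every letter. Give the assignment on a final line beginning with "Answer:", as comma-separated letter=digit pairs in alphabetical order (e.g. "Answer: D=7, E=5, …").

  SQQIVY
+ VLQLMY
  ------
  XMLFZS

Step 1. [col 1: Y + Y ≡ S (mod 10)] column 1 (Y + Y ≡ S (mod 10), carry-in 0) doesn't pin S yet; pick S=6 and continue, so S=6.
Step 2. [col 1: Y + Y ≡ S (mod 10)] several values work for Y in column 1 (Y + Y ≡ S (mod 10), carry-in 0); try Y=8. So Y=8.
Step 3. [col 2: V + M ≡ Z (mod 10)] column 2 (V + M ≡ Z (mod 10), carry-in 1) doesn't pin V yet; pick V=3 and continue. So V=3.
Step 4. [col 2: V + M ≡ Z (mod 10)] several values work for M in column 2 (V + M ≡ Z (mod 10), carry-in 1); try M=7, so M=7.
Step 5. [col 2: V + M ≡ Z (mod 10)] column 2 reads V+M+carry(1)=Z with V=3, M=7; with digits 3,6,7,8 already taken and all letters distinct, the only value for Z is 1, so Z=1.
Step 6. [col 3: I + L ≡ F (mod 10)] no forcing yet in column 3 (carry-in 1); F=0 is free and consistent — try it. So F=0.
Step 7. [col 3: I + L ≡ F (mod 10)] several values work for I in column 3 (I + L ≡ F (mod 10), carry-in 1); try I=4. So I=4.
Step 8. [col 3: I + L ≡ F (mod 10)] column 3 reads I+L+carry(1)=F with I=4, F=0; with digits 0,1,3,4,6,7,8 already taken and all letters distinct, the only value for L is 5, so L=5.
Step 9. [col 4: Q + Q ≡ L (mod 10)] in column 4 we have Q+Q≡L with carry-in 1; given L=5 and digits 0,1,3,4,5,6,7,8 already taken and all letters distinct, that pins Q to 2, so Q=2.
Step 10. [col 6: S + V ≡ X (mod 10)] column 6: given S=6, V=3, carry-in 0, and digits 0,1,2,3,4,5,6,7,8 already taken and all letters distinct, S+V≡X (mod 10) forces X=9 ⇒ X=9.

Answer: F=0, I=4, L=5, M=7, Q=2, S=6, V=3, X=9, Y=8, Z=1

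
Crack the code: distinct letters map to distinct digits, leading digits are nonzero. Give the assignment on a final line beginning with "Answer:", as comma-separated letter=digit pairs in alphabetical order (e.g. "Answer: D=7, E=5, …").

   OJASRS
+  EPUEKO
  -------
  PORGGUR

Step 1. [P] the sum has 7 digits but both addends have 6; that extra leading digit P is the final carry, namely 1 ⇒ P=1.
Step 2. [col 1: S + O ≡ R (mod 10)] column 1 (S + O ≡ R (mod 10), carry-in 0) doesn't pin O yet; pick O=7 and continue. So O=7.
Step 3. [col 1: S + O ≡ R (mod 10)] column 1 (S + O ≡ R (mod 10), carry-in 0) doesn't pin R yet; pick R=0 and continue ⇒ R=0.
Step 4. [col 1: S + O ≡ R (mod 10)] column 1 reads S+O+carry(0)=R with O=7, R=0; with digits 0,1,7 already taken and all letters distinct, the only value for S is 3, so S=3.
Step 5. [col 2: R + K ≡ U (mod 10)] column 2 (R + K ≡ U (mod 10), carry-in 1) doesn't pin K yet; pick K=4 and continue. So K=4.
Step 6. [col 2: R + K ≡ U (mod 10)] column 2 reads R+K+carry(1)=U with R=0, K=4; with digits 0,1,3,4,7 already taken and all letters distinct, the only value for U is 5 ⇒ U=5.
Step 7. [col 3: S + E ≡ G (mod 10)] no forcing yet in column 3 (carry-in 0); G=2 is free and consistent — try it. So G=2.
Step 8. [col 3: S + E ≡ G (mod 10)] from column 3 (S=3, G=2, carry-in 0, digits 0,1,2,3,4,5,7 already taken and all letters distinct): E must equal 9 ⇒ E=9.
Step 9. [col 4: A + U ≡ G (mod 10)] column 4 reads A+U+carry(1)=G with U=5, G=2; with digits 0,1,2,3,4,5,7,9 already taken and all letters distinct, the only value for A is 6 ⇒ A=6.
Step 10. [col 5: J + P ≡ R (mod 10)] from column 5 (P=1, R=0, carry-in 1, digits 0,1,2,3,4,5,6,7,9 already taken and all letters distinct): J must equal 8, so J=8.

Answer: A=6, E=9, G=2, J=8, K=4, O=7, P=1, R=0, S=3, U=5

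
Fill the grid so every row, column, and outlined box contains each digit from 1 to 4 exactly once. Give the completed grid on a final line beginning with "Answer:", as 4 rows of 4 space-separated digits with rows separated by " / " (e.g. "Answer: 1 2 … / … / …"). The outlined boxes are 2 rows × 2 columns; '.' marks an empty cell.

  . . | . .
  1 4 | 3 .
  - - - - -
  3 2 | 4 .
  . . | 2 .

Step 1. [r1c4∈{1,2,4}] in row 1, 4 fits only at r1c4. So r1c4=4.
Step 2. [r3c4∈{1}] r3c4 is down to just 1. So r3c4=1.
Step 3. [r4c2∈{1}] only 1 remains possible at r4c2, so r4c2=1.
Step 4. [r1c2∈{3}] only 3 remains possible at r1c2. So r1c2=3.
Step 5. [r1c3∈{1}] r1c3 has the single candidate 1. So r1c3=1.
Step 6. [r4c4∈{3}] r4c4 has the single candidate 3. So r4c4=3.
Step 7. [r1c1∈{2}] r1c1's peers cover all but 2. So r1c1=2.
Step 8. [r2c4∈{2}] r2c4 has the single candidate 2, so r2c4=2.
Step 9. [r4c1∈{4}] only 4 remains possible at r4c1, so r4c1=4.

Answer: 2 3 1 4 / 1 4 3 2 / 3 2 4 1 / 4 1 2 3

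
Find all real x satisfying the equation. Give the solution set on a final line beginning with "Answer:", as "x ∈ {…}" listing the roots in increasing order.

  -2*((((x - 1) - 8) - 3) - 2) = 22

Step 1. [-2*((((x - 1) - 8) - 3) - 2) = 22] -2·(inner) — divide through by -2, so div: (((x - 1) - 8) - 3) - 2 = -11.
Step 2. [(((x - 1) - 8) - 3) - 2 = -11] add 2: x sits inside (… - 2) ⇒ sub: ((x - 1) - 8) - 3 = -9.
Step 3. [((x - 1) - 8) - 3 = -9] the outer -3 inverts by adding 3 ⇒ sub: (x - 1) - 8 = -6.
Step 4. [(x - 1) - 8 = -6] 8 comes off first (add 8), so sub: x - 1 = 2.
Step 5. [x - 1 = 2] peel the -1: add 1 from each side. So sub: x = 3.

Answer: x ∈ {3}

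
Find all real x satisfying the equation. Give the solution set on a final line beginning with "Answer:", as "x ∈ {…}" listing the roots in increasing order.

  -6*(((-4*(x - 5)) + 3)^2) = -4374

Step 1. [-6*(((-4*(x - 5)) + 3)^2) = -4374] leading coefficient -6: divide by -6 ⇒ div: ((-4*(x - 5)) + 3)^2 = 729.
Step 2. [((-4*(x - 5)) + 3)^2 = 729] LHS squared, RHS 729 ≥ 0: apply √ (±), so sqrt: (-4*(x - 5)) + 3 = 27 or -27.
Step 3. [(-4*(x - 5)) + 3 = 27 or -27] peel the +3: subtract 3 from each side ⇒ sub: -4*(x - 5) = 24 or -30.
Step 4. [-4*(x - 5) = 24 or -30] divide by the outer -4. So div: x - 5 = -6 or 15/2.
Step 5. [x - 5 = -6 or 15/2] -5 is outermost — add 5 both sides, so sub: x = -1 or 25/2.

Answer: x ∈ {-1, 25/2}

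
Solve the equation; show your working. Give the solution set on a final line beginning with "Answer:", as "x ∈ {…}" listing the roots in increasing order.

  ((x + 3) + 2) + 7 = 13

Step 1. [((x + 3) + 2) + 7 = 13] subtract 7: x sits inside (… + 7), so sub: (x + 3) + 2 = 6.
Step 2. [(x + 3) + 2 = 6] 2 comes off first (subtract 2) ⇒ sub: x + 3 = 4.
Step 3. [x + 3 = 4] 3 comes off first (subtract 3). So sub: x = 1.

Answer: x ∈ {1}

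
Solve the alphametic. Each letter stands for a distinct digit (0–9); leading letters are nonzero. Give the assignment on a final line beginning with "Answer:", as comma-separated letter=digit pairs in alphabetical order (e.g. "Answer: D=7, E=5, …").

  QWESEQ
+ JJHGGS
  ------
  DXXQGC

Step 1. [col 1: Q + S ≡ C (mod 10)] no forcing yet in column 1 (carry-in 0); C=3 is free and consistent — try it, so C=3.
Step 2. [col 1: Q + S ≡ C (mod 10)] no forcing yet in column 1 (carry-in 0); Q=7 is free and consistent — try it. So Q=7.
Step 3. [col 1: Q + S ≡ C (mod 10)] column 1 reads Q+S+carry(0)=C with Q=7, C=3; with digits 3,7 already taken and all letters distinct, the only value for S is 6 ⇒ S=6.
Step 4. [col 2: E + G ≡ G (mod 10)] in column 2 we have E+G≡G with carry-in 1; given nothing yet and digits 3,6,7 already taken and all letters distinct, that pins E to 9 ⇒ E=9.
Step 5. [col 2: E + G ≡ G (mod 10)] no forcing yet in column 2 (carry-in 1); G=0 is free and consistent — try it, so G=0.
Step 6. [col 4: E + H ≡ X (mod 10)] several values work for X in column 4 (E + H ≡ X (mod 10), carry-in 0); try X=4 ⇒ X=4.
Step 7. [col 4: E + H ≡ X (mod 10)] in column 4 we have E+H≡X with carry-in 0; given E=9, X=4 and digits 0,3,4,6,7,9 already taken and all letters distinct, that pins H to 5, so H=5.
Step 8. [col 5: W + J ≡ X (mod 10)] W=2 is one option consistent with column 5 (W + J ≡ X (mod 10), carry-in 1) — take it, so W=2.
Step 9. [col 5: W + J ≡ X (mod 10)] column 5: given W=2, X=4, carry-in 1, and digits 0,2,3,4,5,6,7,9 already taken and all letters distinct, W+J≡X (mod 10) forces J=1 ⇒ J=1.
Step 10. [col 6: Q + J ≡ D (mod 10)] in column 6 we have Q+J≡D with carry-in 0; given Q=7, J=1 and digits 0,1,2,3,4,5,6,7,9 already taken and all letters distinct, that pins D to 8. So D=8.

Answer: C=3, D=8, E=9, G=0, H=5, J=1, Q=7, S=6, W=2, X=4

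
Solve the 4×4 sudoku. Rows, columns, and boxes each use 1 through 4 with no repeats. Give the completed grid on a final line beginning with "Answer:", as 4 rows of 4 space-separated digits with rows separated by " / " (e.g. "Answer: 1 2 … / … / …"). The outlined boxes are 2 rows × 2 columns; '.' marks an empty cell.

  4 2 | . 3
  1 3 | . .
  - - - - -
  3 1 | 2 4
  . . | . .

Step 1. [r4c4∈{1}] only 1 remains possible at r4c4 ⇒ r4c4=1.
Step 2. [r2c3∈{4}] r2c3 is down to just 4 ⇒ r2c3=4.
Step 3. [r4c2∈{4}] r4c2 is down to just 4, so r4c2=4.
Step 4. [r4c3∈{3}] nothing but 3 survives at r4c3 ⇒ r4c3=3.
Step 5. [r2c4∈{2}] r2c4 is down to just 2 ⇒ r2c4=2.
Step 6. [r1c3∈{1}] nothing but 1 survives at r1c3 ⇒ r1c3=1.
Step 7. [r4c1∈{2}] r4c1's peers cover all but 2, so r4c1=2.

Answer: 4 2 1 3 / 1 3 4 2 / 3 1 2 4 / 2 4 3 1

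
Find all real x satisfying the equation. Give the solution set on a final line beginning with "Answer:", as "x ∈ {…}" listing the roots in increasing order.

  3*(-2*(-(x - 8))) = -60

Step 1. [3*(-2*(-(x - 8))) = -60] LHS = 3·(…); ÷3 both sides ⇒ div: -2*(-(x - 8)) = -20.
Step 2. [-2*(-(x - 8)) = -20] divide by the outer -2 ⇒ div: -(x - 8) = 10.
Step 3. [-(x - 8) = 10] leading − — multiply by −1 ⇒ neg: x - 8 = -10.
Step 4. [x - 8 = -10] -8 is outermost — add 8 both sides, so sub: x = -2.

Answer: x ∈ {-2}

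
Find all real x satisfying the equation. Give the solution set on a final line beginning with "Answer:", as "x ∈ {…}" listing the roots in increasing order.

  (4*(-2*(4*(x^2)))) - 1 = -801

Step 1. [(4*(-2*(4*(x^2)))) - 1 = -801] 1 comes off first (add 1) ⇒ sub: 4*(-2*(4*(x^2))) = -800.
Step 2. [4*(-2*(4*(x^2))) = -800] leading coefficient 4: divide by 4. So div: -2*(4*(x^2)) = -200.
Step 3. [-2*(4*(x^2)) = -200] LHS = -2·(…); ÷-2 both sides. So div: 4*(x^2) = 100.
Step 4. [4*(x^2) = 100] 4 out front; divide by 4, so div: x^2 = 25.
Step 5. [x^2 = 25] √ both sides: 25 ≥ 0 gives two branches. So sqrt: x = 5 or -5.

Answer: x ∈ {-5, 5}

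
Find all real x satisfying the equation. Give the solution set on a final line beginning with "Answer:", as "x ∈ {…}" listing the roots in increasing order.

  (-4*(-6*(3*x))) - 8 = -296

Step 1. [(-4*(-6*(3*x))) - 8 = -296] -8 is outermost — add 8 both sides. So sub: -4*(-6*(3*x)) = -288.
Step 2. [-4*(-6*(3*x)) = -288] divide by the outer -4. So div: -6*(3*x) = 72.
Step 3. [-6*(3*x) = 72] leading coefficient -6: divide by -6, so div: 3*x = -12.
Step 4. [3*x = -12] LHS = 3·(…); ÷3 both sides. So div: x = -4.

Answer: x ∈ {-4}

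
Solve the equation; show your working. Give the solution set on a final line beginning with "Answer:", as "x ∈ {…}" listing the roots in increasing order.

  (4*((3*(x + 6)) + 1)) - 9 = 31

Step 1. [(4*((3*(x + 6)) + 1)) - 9 = 31] add 9: x sits inside (… - 9). So sub: 4*((3*(x + 6)) + 1) = 40.
Step 2. [4*((3*(x + 6)) + 1) = 40] leading coefficient 4: divide by 4 ⇒ div: (3*(x + 6)) + 1 = 10.
Step 3. [(3*(x + 6)) + 1 = 10] +1 is outermost — subtract 1 both sides, so sub: 3*(x + 6) = 9.
Step 4. [3*(x + 6) = 9] LHS = 3·(…); ÷3 both sides, so div: x + 6 = 3.
Step 5. [x + 6 = 3] 6 comes off first (subtract 6). So sub: x = -3.

Answer: x ∈ {-3}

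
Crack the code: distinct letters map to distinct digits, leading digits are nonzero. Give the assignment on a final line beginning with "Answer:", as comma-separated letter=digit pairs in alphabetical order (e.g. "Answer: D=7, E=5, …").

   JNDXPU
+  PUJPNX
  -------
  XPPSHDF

Step 1. [col 1: U + X ≡ F (mod 10)] no forcing yet in column 1 (carry-in 0); U=7 is free and consistent — try it. So U=7.
Step 2. [col 1: U + X ≡ F (mod 10)] several values work for X in column 1 (U + X ≡ F (mod 10), carry-in 0); try X=1, so X=1.
Step 3. [col 1: U + X ≡ F (mod 10)] in column 1 we have U+X≡F with carry-in 0; given U=7, X=1 and digits 1,7 already taken and all letters distinct, that pins F to 8, so F=8.
Step 4. [col 2: P + N ≡ D (mod 10)] several values work for D in column 2 (P + N ≡ D (mod 10), carry-in 0); try D=6. So D=6.
Step 5. [col 2: P + N ≡ D (mod 10)] N=4 is one option consistent with column 2 (P + N ≡ D (mod 10), carry-in 0) — take it ⇒ N=4.
Step 6. [col 2: P + N ≡ D (mod 10)] from column 2 (N=4, D=6, carry-in 0, digits 1,4,6,7,8 already taken and all letters distinct): P must equal 2. So P=2.
Step 7. [col 3: X + P ≡ H (mod 10)] column 3 reads X+P+carry(0)=H with X=1, P=2; with digits 1,2,4,6,7,8 already taken and all letters distinct, the only value for H is 3. So H=3.
Step 8. [col 4: D + J ≡ S (mod 10)] column 4: given D=6, carry-in 0, and digits 1,2,3,4,6,7,8 already taken and all letters distinct, D+J≡S (mod 10) forces S=5. So S=5.
Step 9. [col 4: D + J ≡ S (mod 10)] column 4: given D=6, S=5, carry-in 0, and digits 1,2,3,4,5,6,7,8 already taken and all letters distinct, D+J≡S (mod 10) forces J=9 ⇒ J=9.

Answer: D=6, F=8, H=3, J=9, N=4, P=2, S=5, U=7, X=1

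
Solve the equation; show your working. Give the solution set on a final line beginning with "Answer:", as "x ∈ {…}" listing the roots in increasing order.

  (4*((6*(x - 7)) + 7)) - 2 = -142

Step 1. [(4*((6*(x - 7)) + 7)) - 2 = -142] peel the -2: add 2 from each side ⇒ sub: 4*((6*(x - 7)) + 7) = -140.
Step 2. [4*((6*(x - 7)) + 7) = -140] LHS = 4·(…); ÷4 both sides ⇒ div: (6*(x - 7)) + 7 = -35.
Step 3. [(6*(x - 7)) + 7 = -35] peel the +7: subtract 7 from each side, so sub: 6*(x - 7) = -42.
Step 4. [6*(x - 7) = -42] LHS = 6·(…); ÷6 both sides, so div: x - 7 = -7.
Step 5. [x - 7 = -7] add 7: x sits inside (… - 7). So sub: x = 0.

Answer: x ∈ {0}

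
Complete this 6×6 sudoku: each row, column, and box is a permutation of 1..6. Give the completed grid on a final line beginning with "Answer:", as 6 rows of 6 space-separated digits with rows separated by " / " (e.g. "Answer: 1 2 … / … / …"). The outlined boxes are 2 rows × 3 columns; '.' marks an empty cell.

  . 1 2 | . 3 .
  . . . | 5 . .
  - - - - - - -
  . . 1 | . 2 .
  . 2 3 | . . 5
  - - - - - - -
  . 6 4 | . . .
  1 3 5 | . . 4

Step 1. [r1c6∈{6}] nothing but 6 survives at r1c6. So r1c6=6.
Step 2. [r1c4∈{4}] r1c4's peers cover all but 4, so r1c4=4.
Step 3. [r4c5∈{1,4,6}] 4 has one home in col 5: r4c5, so r4c5=4.
Step 4. [r6c4∈{2,6}] row 6 places 2 nowhere but r6c4, so r6c4=2.
Step 5. [r4c1∈{6}] r4c1 is down to just 6. So r4c1=6.
Step 6. [r2c5∈{1}] only 1 remains possible at r2c5 ⇒ r2c5=1.
Step 7. [r3c2∈{4,5}] col 2 places 5 nowhere but r3c2, so r3c2=5.
Step 8. [r5c6∈{1,3}] across col 6, 1 lands solely at r5c6. So r5c6=1.
Step 9. [r3c1∈{4}] only 4 remains possible at r3c1. So r3c1=4.
Step 10. [r5c4∈{3}] r5c4's peers cover all but 3, so r5c4=3.
Step 11. [r6c5∈{6}] r6c5 has the single candidate 6, so r6c5=6.
Step 12. [r5c5∈{5}] r5c5 is down to just 5, so r5c5=5.
Step 13. [r2c6∈{2}] nothing but 2 survives at r2c6, so r2c6=2.
Step 14. [r2c3∈{6}] r2c3 has the single candidate 6 ⇒ r2c3=6.
Step 15. [r4c4∈{1}] r4c4 is down to just 1 ⇒ r4c4=1.
Step 16. [r3c6∈{3}] nothing but 3 survives at r3c6. So r3c6=3.
Step 17. [r5c1∈{2}] nothing but 2 survives at r5c1, so r5c1=2.
Step 18. [r3c4∈{6}] r3c4 is down to just 6 ⇒ r3c4=6.
Step 19. [r1c1∈{5}] nothing but 5 survives at r1c1 ⇒ r1c1=5.
Step 20. [r2c1∈{3}] nothing but 3 survives at r2c1 ⇒ r2c1=3.
Step 21. [r2c2∈{4}] r2c2's peers cover all but 4 ⇒ r2c2=4.

Answer: 5 1 2 4 3 6 / 3 4 6 5 1 2 / 4 5 1 6 2 3 / 6 2 3 1 4 5 / 2 6 4 3 5 1 / 1 3 5 2 6 4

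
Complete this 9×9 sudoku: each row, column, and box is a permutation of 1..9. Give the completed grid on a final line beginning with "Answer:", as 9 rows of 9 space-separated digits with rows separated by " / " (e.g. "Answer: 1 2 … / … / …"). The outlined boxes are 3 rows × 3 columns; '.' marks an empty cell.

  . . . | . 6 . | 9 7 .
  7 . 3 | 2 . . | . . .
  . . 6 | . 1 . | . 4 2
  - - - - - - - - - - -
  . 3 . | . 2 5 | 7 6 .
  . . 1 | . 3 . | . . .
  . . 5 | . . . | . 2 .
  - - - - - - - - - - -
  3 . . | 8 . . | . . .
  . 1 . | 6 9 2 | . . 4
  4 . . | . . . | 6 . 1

Step 1. [r7c9∈{5,7,9}] 7 has one home in col 9: r7c9, so r7c9=7.
Step 2. [r6c7∈{1,3,4,8}] in box 6, 1 fits only at r6c7, so r6c7=1.
Step 3. [r7c2∈{2,5,6,9}] 6 has one home in row 7: r7c2. So r7c2=6.
Step 4. [r5c7∈{4,5,8}] across col 7, 4 lands solely at r5c7, so r5c7=4.
Step 5. [r8c3∈{7,8}] 7 has one home in row 8: r8c3. So r8c3=7.
Step 6. [r1c1∈{1,2,5,8}] in row 1, 1 fits only at r1c1 ⇒ r1c1=1.
Step 7. [r5c1∈{2,6,8,9}] in col 1, 2 fits only at r5c1 ⇒ r5c1=2.
Step 8. [r5c6∈{6,7,8,9}] row 5 places 6 nowhere but r5c6. So r5c6=6.
Step 9. [r6c9∈{3,8,9}] 3 has one home in row 6: r6c9. So r6c9=3.
Step 10. [r3c7∈{3,5,8}] box 3 places 3 nowhere but r3c7. So r3c7=3.
Step 11. [r8c8∈{3,5,8}] across row 8, 3 lands solely at r8c8, so r8c8=3.
Step 12. [r2c8∈{1,5,8}] in row 2, 1 fits only at r2c8. So r2c8=1.
Step 13. [r4c4∈{1,4,9}] row 4 places 1 nowhere but r4c4 ⇒ r4c4=1.
Step 14. [r4c3∈{4,8,9}] across row 4, 4 lands solely at r4c3 ⇒ r4c3=4.
Step 15. [r7c7∈{2,5}] in col 7, 2 fits only at r7c7 ⇒ r7c7=2.
Step 16. [r7c3∈{9}] nothing but 9 survives at r7c3. So r7c3=9.
Step 17. [r7c8∈{5}] nothing but 5 survives at r7c8, so r7c8=5.
Step 18. [r2c7∈{5,8}] across col 7, 5 lands solely at r2c7, so r2c7=5.
Step 19. [r1c9∈{8}] nothing but 8 survives at r1c9, so r1c9=8.
Step 20. [r4c1∈{8,9}] r4c1 is the only open cell in row 4 admitting 8. So r4c1=8.
Step 21. [r7c5∈{4}] r7c5's peers cover all but 4, so r7c5=4.
Step 22. [r2c5∈{8}] r2c5 has the single candidate 8. So r2c5=8.
Step 23. [r6c5∈{7}] nothing but 7 survives at r6c5. So r6c5=7.
Step 24. [r5c4∈{9}] r5c4's peers cover all but 9, so r5c4=9.
Step 25. [r3c2∈{5,8,9}] in row 3, 8 fits only at r3c2, so r3c2=8.
Step 26. [r9c3∈{2,8}] r9c3 is the only open cell in col 3 admitting 8, so r9c3=8.
Step 27. [r9c5∈{5}] r9c5 is down to just 5 ⇒ r9c5=5.
Step 28. [r1c2∈{2,4,5}] col 2 places 5 nowhere but r1c2 ⇒ r1c2=5.
Step 29. [r3c1∈{9}] r3c1 is down to just 9. So r3c1=9.
Step 30. [r6c4∈{4}] r6c4's peers cover all but 4. So r6c4=4.
Step 31. [r1c4∈{3}] r1c4 is down to just 3, so r1c4=3.
Step 32. [r9c4∈{7}] r9c4 is down to just 7 ⇒ r9c4=7.
Step 33. [r1c6∈{4}] nothing but 4 survives at r1c6. So r1c6=4.
Step 34. [r6c6∈{8}] only 8 remains possible at r6c6, so r6c6=8.
Step 35. [r2c9∈{6}] nothing but 6 survives at r2c9. So r2c9=6.
Step 36. [r8c1∈{5}] r8c1 has the single candidate 5. So r8c1=5.
Step 37. [r7c6∈{1}] only 1 remains possible at r7c6, so r7c6=1.
Step 38. [r9c6∈{3}] r9c6's peers cover all but 3. So r9c6=3.
Step 39. [r3c4∈{5}] only 5 remains possible at r3c4. So r3c4=5.
Step 40. [r8c7∈{8}] only 8 remains possible at r8c7 ⇒ r8c7=8.
Step 41. [r1c3∈{2}] nothing but 2 survives at r1c3 ⇒ r1c3=2.
Step 42. [r6c1∈{6}] r6c1's peers cover all but 6, so r6c1=6.
Step 43. [r9c2∈{2}] r9c2 has the single candidate 2, so r9c2=2.
Step 44. [r2c2∈{4}] r2c2 is down to just 4. So r2c2=4.
Step 45. [r5c2∈{7}] only 7 remains possible at r5c2 ⇒ r5c2=7.
Step 46. [r6c2∈{9}] r6c2 is down to just 9. So r6c2=9.
Step 47. [r9c8∈{9}] r9c8 has the single candidate 9, so r9c8=9.
Step 48. [r2c6∈{9}] nothing but 9 survives at r2c6, so r2c6=9.
Step 49. [r4c9∈{9}] r4c9 has the single candidate 9, so r4c9=9.
Step 50. [r5c8∈{8}] r5c8 is down to just 8, so r5c8=8.
Step 51. [r3c6∈{7}] only 7 remains possible at r3c6 ⇒ r3c6=7.
Step 52. [r5c9∈{5}] nothing but 5 survives at r5c9, so r5c9=5.

Answer: 1 5 2 3 6 4 9 7 8 / 7 4 3 2 8 9 5 1 6 / 9 8 6 5 1 7 3 4 2 / 8 3 4 1 2 5 7 6 9 / 2 7 1 9 3 6 4 8 5 / 6 9 5 4 7 8 1 2 3 / 3 6 9 8 4 1 2 5 7 / 5 1 7 6 9 2 8 3 4 / 4 2 8 7 5 3 6 9 1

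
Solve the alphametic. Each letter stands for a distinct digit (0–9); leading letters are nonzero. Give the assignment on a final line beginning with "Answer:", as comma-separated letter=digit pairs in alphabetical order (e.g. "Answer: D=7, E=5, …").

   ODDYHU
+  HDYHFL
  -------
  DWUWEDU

Step 1. [col 1: U + L ≡ U (mod 10)] from column 1 (nothing yet, carry-in 0, all letters distinct, none taken yet): L must equal 0 ⇒ L=0.
Step 2. [col 1: U + L ≡ U (mod 10)] several values work for U in column 1 (U + L ≡ U (mod 10), carry-in 0); try U=2 ⇒ U=2.
Step 3. [col 2: H + F ≡ D (mod 10)] D=1 is one option consistent with column 2 (H + F ≡ D (mod 10), carry-in 0) — take it. So D=1.
Step 4. [col 2: H + F ≡ D (mod 10)] column 2 (H + F ≡ D (mod 10), carry-in 0) doesn't pin F yet; pick F=3 and continue. So F=3.
Step 5. [col 2: H + F ≡ D (mod 10)] column 2 reads H+F+carry(0)=D with F=3, D=1; with digits 0,1,2,3 already taken and all letters distinct, the only value for H is 8 ⇒ H=8.
Step 6. [col 3: Y + H ≡ E (mod 10)] several values work for E in column 3 (Y + H ≡ E (mod 10), carry-in 1); try E=4, so E=4.
Step 7. [col 3: Y + H ≡ E (mod 10)] from column 3 (H=8, E=4, carry-in 1, digits 0,1,2,3,4,8 already taken and all letters distinct): Y must equal 5. So Y=5.
Step 8. [col 4: D + Y ≡ W (mod 10)] in column 4 we have D+Y≡W with carry-in 1; given D=1, Y=5 and digits 0,1,2,3,4,5,8 already taken and all letters distinct, that pins W to 7, so W=7.
Step 9. [col 6: O + H ≡ W (mod 10)] column 6: given H=8, W=7, carry-in 0, and digits 0,1,2,3,4,5,7,8 already taken and all letters distinct, O+H≡W (mod 10) forces O=9. So O=9.

Answer: D=1, E=4, F=3, H=8, L=0, O=9, U=2, W=7, Y=5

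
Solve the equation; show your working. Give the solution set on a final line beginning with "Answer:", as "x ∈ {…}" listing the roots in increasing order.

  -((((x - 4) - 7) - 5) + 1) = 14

Step 1. [-((((x - 4) - 7) - 5) + 1) = 14] leading − — multiply by −1 ⇒ neg: (((x - 4) - 7) - 5) + 1 = -14.
Step 2. [(((x - 4) - 7) - 5) + 1 = -14] peel the +1: subtract 1 from each side. So sub: ((x - 4) - 7) - 5 = -15.
Step 3. [((x - 4) - 7) - 5 = -15] the outer -5 inverts by adding 5, so sub: (x - 4) - 7 = -10.
Step 4. [(x - 4) - 7 = -10] peel the -7: add 7 from each side, so sub: x - 4 = -3.
Step 5. [x - 4 = -3] add 4: x sits inside (… - 4), so sub: x = 1.

Answer: x ∈ {1}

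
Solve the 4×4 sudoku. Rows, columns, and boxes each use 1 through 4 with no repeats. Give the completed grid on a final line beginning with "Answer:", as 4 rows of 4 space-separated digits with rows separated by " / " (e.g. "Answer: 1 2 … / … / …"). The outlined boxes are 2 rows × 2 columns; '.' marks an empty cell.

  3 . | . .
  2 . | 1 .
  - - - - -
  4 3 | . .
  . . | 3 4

Step 1. [r1c2∈{1,4}] in row 1, 1 fits only at r1c2, so r1c2=1.
Step 2. [r3c3∈{2}] r3c3's peers cover all but 2, so r3c3=2.
Step 3. [r1c3∈{4}] nothing but 4 survives at r1c3, so r1c3=4.
Step 4. [r2c4∈{3}] r2c4's peers cover all but 3. So r2c4=3.
Step 5. [r4c2∈{2}] only 2 remains possible at r4c2. So r4c2=2.
Step 6. [r4c1∈{1}] r4c1 is down to just 1. So r4c1=1.
Step 7. [r1c4∈{2}] only 2 remains possible at r1c4. So r1c4=2.
Step 8. [r3c4∈{1}] only 1 remains possible at r3c4 ⇒ r3c4=1.
Step 9. [r2c2∈{4}] r2c2's peers cover all but 4, so r2c2=4.

Answer: 3 1 4 2 / 2 4 1 3 / 4 3 2 1 / 1 2 3 4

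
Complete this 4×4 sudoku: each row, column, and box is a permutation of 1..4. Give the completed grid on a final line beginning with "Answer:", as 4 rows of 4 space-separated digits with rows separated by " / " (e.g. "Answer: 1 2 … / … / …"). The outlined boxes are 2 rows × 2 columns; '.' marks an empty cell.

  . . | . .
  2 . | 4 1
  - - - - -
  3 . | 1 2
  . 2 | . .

Step 1. [r1c2∈{1,3,4}] col 2 places 1 nowhere but r1c2, so r1c2=1.
Step 2. [r4c4∈{3,4}] r4c4 is the only open cell in col 4 admitting 4 ⇒ r4c4=4.
Step 3. [r4c3∈{3}] r4c3 is down to just 3 ⇒ r4c3=3.
Step 4. [r1c4∈{3}] r1c4 has the single candidate 3, so r1c4=3.
Step 5. [r1c3∈{2}] r1c3 is down to just 2 ⇒ r1c3=2.
Step 6. [r1c1∈{4}] r1c1's peers cover all but 4. So r1c1=4.
Step 7. [r4c1∈{1}] r4c1 has the single candidate 1. So r4c1=1.
Step 8. [r3c2∈{4}] nothing but 4 survives at r3c2. So r3c2=4.
Step 9. [r2c2∈{3}] r2c2's peers cover all but 3, so r2c2=3.

Answer: 4 1 2 3 / 2 3 4 1 / 3 4 1 2 / 1 2 3 4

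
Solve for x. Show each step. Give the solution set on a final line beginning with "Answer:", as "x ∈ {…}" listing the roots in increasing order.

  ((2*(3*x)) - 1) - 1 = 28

Step 1. [((2*(3*x)) - 1) - 1 = 28] -1 is outermost — add 1 both sides ⇒ sub: (2*(3*x)) - 1 = 29.
Step 2. [(2*(3*x)) - 1 = 29] -1 is outermost — add 1 both sides. So sub: 2*(3*x) = 30.
Step 3. [2*(3*x) = 30] LHS = 2·(…); ÷2 both sides. So div: 3*x = 15.
Step 4. [3*x = 15] leading coefficient 3: divide by 3. So div: x = 5.

Answer: x ∈ {5}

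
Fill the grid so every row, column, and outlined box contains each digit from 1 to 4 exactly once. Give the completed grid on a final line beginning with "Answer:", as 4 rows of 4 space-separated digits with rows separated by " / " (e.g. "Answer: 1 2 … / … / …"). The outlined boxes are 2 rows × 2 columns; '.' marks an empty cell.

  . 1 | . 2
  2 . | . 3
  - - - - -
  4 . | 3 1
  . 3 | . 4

Step 1. [r2c3∈{1,4}] in row 2, 1 fits only at r2c3. So r2c3=1.
Step 2. [r1c1∈{3}] r1c1 has the single candidate 3, so r1c1=3.
Step 3. [r4c3∈{2}] r4c3's peers cover all but 2 ⇒ r4c3=2.
Step 4. [r4c1∈{1}] r4c1 has the single candidate 1, so r4c1=1.
Step 5. [r3c2∈{2}] r3c2 is down to just 2. So r3c2=2.
Step 6. [r2c2∈{4}] r2c2 has the single candidate 4, so r2c2=4.
Step 7. [r1c3∈{4}] nothing but 4 survives at r1c3. So r1c3=4.

Answer: 3 1 4 2 / 2 4 1 3 / 4 2 3 1 / 1 3 2 4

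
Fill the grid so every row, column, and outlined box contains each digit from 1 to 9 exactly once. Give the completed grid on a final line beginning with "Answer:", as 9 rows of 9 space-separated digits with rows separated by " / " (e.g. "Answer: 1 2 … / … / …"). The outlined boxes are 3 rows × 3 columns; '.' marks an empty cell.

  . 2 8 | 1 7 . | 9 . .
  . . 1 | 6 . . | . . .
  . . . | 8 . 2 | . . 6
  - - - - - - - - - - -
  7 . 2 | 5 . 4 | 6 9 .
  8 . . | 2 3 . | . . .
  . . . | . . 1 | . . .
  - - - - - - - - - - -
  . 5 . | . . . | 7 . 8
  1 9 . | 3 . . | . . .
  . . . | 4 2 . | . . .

Step 1. [r1c1∈{3,4,5,6}] across row 1, 6 lands solely at r1c1. So r1c1=6.
Step 2. [r9c1∈{3}] r9c1's peers cover all but 3. So r9c1=3.
Step 3. [r7c8∈{1,2,3,4,6}] across row 7, 3 lands solely at r7c8, so r7c8=3.
Step 4. [r6c4∈{7,9}] 7 has one home in col 4: r6c4, so r6c4=7.
Step 5. [r9c2∈{6,7,8}] 8 has one home in col 2: r9c2. So r9c2=8.
Step 6. [r8c6∈{5,6,7,8}] r8c6 is the only open cell in col 6 admitting 8 ⇒ r8c6=8.
Step 7. [r8c3∈{4,6,7}] across row 8, 7 lands solely at r8c3. So r8c3=7.
Step 8. [r9c3∈{6}] r9c3's peers cover all but 6, so r9c3=6.
Step 9. [r7c3∈{4}] r7c3 is down to just 4. So r7c3=4.
Step 10. [r8c8∈{2,4,5,6}] r8c8 is the only open cell in col 8 admitting 6, so r8c8=6.
Step 11. [r8c5∈{5}] r8c5's peers cover all but 5 ⇒ r8c5=5.
Step 12. [r7c4∈{9}] r7c4 is down to just 9. So r7c4=9.
Step 13. [r9c9∈{1,5,9}] in row 9, 9 fits only at r9c9. So r9c9=9.
Step 14. [r7c6∈{6}] only 6 remains possible at r7c6. So r7c6=6.
Step 15. [r5c2∈{1,4,6}] across row 5, 6 lands solely at r5c2, so r5c2=6.
Step 16. [r5c6∈{9}] r5c6 is down to just 9 ⇒ r5c6=9.
Step 17. [r5c3∈{5}] r5c3 has the single candidate 5 ⇒ r5c3=5.
Step 18. [r4c2∈{1,3}] r4c2 is the only open cell in col 2 admitting 1, so r4c2=1.
Step 19. [r4c9∈{3}] nothing but 3 survives at r4c9, so r4c9=3.
Step 20. [r5c9∈{1,4,7}] 1 has one home in col 9: r5c9, so r5c9=1.
Step 21. [r5c7∈{4}] r5c7 has the single candidate 4 ⇒ r5c7=4.
Step 22. [r2c9∈{2,4,5,7}] across col 9, 7 lands solely at r2c9 ⇒ r2c9=7.
Step 23. [r8c7∈{2}] r8c7 has the single candidate 2 ⇒ r8c7=2.
Step 24. [r2c8∈{2,4,5,8}] row 2 places 2 nowhere but r2c8, so r2c8=2.
Step 25. [r6c8∈{5,8}] r6c8 is the only open cell in col 8 admitting 8, so r6c8=8.
Step 26. [r6c7∈{5}] r6c7 has the single candidate 5. So r6c7=5.
Step 27. [r1c9∈{4,5}] in col 9, 5 fits only at r1c9, so r1c9=5.
Step 28. [r3c1∈{4,5,9}] in row 3, 5 fits only at r3c1. So r3c1=5.
Step 29. [r9c7∈{1}] only 1 remains possible at r9c7 ⇒ r9c7=1.
Step 30. [r3c7∈{3}] r3c7 is down to just 3, so r3c7=3.
Step 31. [r3c3∈{9}] only 9 remains possible at r3c3, so r3c3=9.
Step 32. [r2c1∈{4}] r2c1 has the single candidate 4. So r2c1=4.
Step 33. [r2c2∈{3}] r2c2's peers cover all but 3 ⇒ r2c2=3.
Step 34. [r1c8∈{4}] only 4 remains possible at r1c8 ⇒ r1c8=4.
Step 35. [r6c3∈{3}] r6c3 is down to just 3. So r6c3=3.
Step 36. [r9c6∈{7}] r9c6 has the single candidate 7, so r9c6=7.
Step 37. [r1c6∈{3}] nothing but 3 survives at r1c6, so r1c6=3.
Step 38. [r3c8∈{1}] only 1 remains possible at r3c8. So r3c8=1.
Step 39. [r7c5∈{1}] only 1 remains possible at r7c5. So r7c5=1.
Step 40. [r2c6∈{5}] r2c6's peers cover all but 5. So r2c6=5.
Step 41. [r6c2∈{4}] r6c2's peers cover all but 4, so r6c2=4.
Step 42. [r5c8∈{7}] r5c8 is down to just 7, so r5c8=7.
Step 43. [r9c8∈{5}] r9c8 has the single candidate 5, so r9c8=5.
Step 44. [r3c2∈{7}] nothing but 7 survives at r3c2, so r3c2=7.
Step 45. [r7c1∈{2}] r7c1 has the single candidate 2 ⇒ r7c1=2.
Step 46. [r6c5∈{6}] r6c5's peers cover all but 6. So r6c5=6.
Step 47. [r3c5∈{4}] only 4 remains possible at r3c5, so r3c5=4.
Step 48. [r8c9∈{4}] r8c9 is down to just 4. So r8c9=4.
Step 49. [r4c5∈{8}] r4c5 has the single candidate 8 ⇒ r4c5=8.
Step 50. [r2c7∈{8}] only 8 remains possible at r2c7, so r2c7=8.
Step 51. [r6c9∈{2}] nothing but 2 survives at r6c9, so r6c9=2.
Step 52. [r6c1∈{9}] r6c1's peers cover all but 9 ⇒ r6c1=9.
Step 53. [r2c5∈{9}] nothing but 9 survives at r2c5. So r2c5=9.

Answer: 6 2 8 1 7 3 9 4 5 / 4 3 1 6 9 5 8 2 7 / 5 7 9 8 4 2 3 1 6 / 7 1 2 5 8 4 6 9 3 / 8 6 5 2 3 9 4 7 1 / 9 4 3 7 6 1 5 8 2 / 2 5 4 9 1 6 7 3 8 / 1 9 7 3 5 8 2 6 4 / 3 8 6 4 2 7 1 5 9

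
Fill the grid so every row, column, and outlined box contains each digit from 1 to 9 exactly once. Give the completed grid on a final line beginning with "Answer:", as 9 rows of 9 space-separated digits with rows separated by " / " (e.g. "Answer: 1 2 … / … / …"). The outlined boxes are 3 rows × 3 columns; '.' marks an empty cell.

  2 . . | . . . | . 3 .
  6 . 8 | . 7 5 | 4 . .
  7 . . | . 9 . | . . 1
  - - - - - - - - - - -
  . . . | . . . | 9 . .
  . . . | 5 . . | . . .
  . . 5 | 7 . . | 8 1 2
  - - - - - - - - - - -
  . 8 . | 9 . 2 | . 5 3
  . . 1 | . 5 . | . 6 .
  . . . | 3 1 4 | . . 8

Step 1. [r2c2∈{1,3,9}] r2c2 is the only open cell in row 2 admitting 3 ⇒ r2c2=3.
Step 2. [r1c2∈{1,4,5,9}] r1c2 is the only open cell in box 1 admitting 1, so r1c2=1.
Step 3. [r3c3∈{4}] only 4 remains possible at r3c3. So r3c3=4.
Step 4. [r5c7∈{3,6,7}] in col 7, 3 fits only at r5c7. So r5c7=3.
Step 5. [r4c3∈{2,3,6,7}] 3 has one home in col 3: r4c3 ⇒ r4c3=3.
Step 6. [r8c9∈{4,7,9}] box 9 places 4 nowhere but r8c9 ⇒ r8c9=4.
Step 7. [r9c8∈{2,7,9}] in box 9, 9 fits only at r9c8, so r9c8=9.
Step 8. [r7c5∈{6}] only 6 remains possible at r7c5, so r7c5=6.
Step 9. [r7c3∈{7}] r7c3 is down to just 7. So r7c3=7.
Step 10. [r8c4∈{8}] r8c4 is down to just 8 ⇒ r8c4=8.
Step 11. [r7c1∈{4}] nothing but 4 survives at r7c1 ⇒ r7c1=4.
Step 12. [r6c1∈{9}] r6c1 has the single candidate 9, so r6c1=9.
Step 13. [r4c9∈{5,6,7}] 5 has one home in row 4: r4c9, so r4c9=5.
Step 14. [r5c9∈{6,7}] in box 6, 6 fits only at r5c9 ⇒ r5c9=6.
Step 15. [r5c3∈{2}] nothing but 2 survives at r5c3. So r5c3=2.
Step 16. [r9c7∈{2,7}] across row 9, 7 lands solely at r9c7, so r9c7=7.
Step 17. [r9c2∈{2,5,6}] r9c2 is the only open cell in row 9 admitting 2, so r9c2=2.
Step 18. [r3c6∈{3,6,8}] r3c6 is the only open cell in row 3 admitting 3. So r3c6=3.
Step 19. [r6c6∈{6}] r6c6 has the single candidate 6, so r6c6=6.
Step 20. [r6c2∈{4}] r6c2 is down to just 4. So r6c2=4.
Step 21. [r2c8∈{2}] only 2 remains possible at r2c8 ⇒ r2c8=2.
Step 22. [r1c6∈{8}] nothing but 8 survives at r1c6 ⇒ r1c6=8.
Step 23. [r1c5∈{4}] nothing but 4 survives at r1c5 ⇒ r1c5=4.
Step 24. [r4c6∈{1}] only 1 remains possible at r4c6, so r4c6=1.
Step 25. [r4c1∈{8}] r4c1's peers cover all but 8. So r4c1=8.
Step 26. [r3c4∈{2,6}] 2 has one home in row 3: r3c4 ⇒ r3c4=2.
Step 27. [r5c2∈{7}] nothing but 7 survives at r5c2. So r5c2=7.
Step 28. [r1c7∈{5,6}] across row 1, 5 lands solely at r1c7, so r1c7=5.
Step 29. [r4c8∈{4,7}] in row 4, 7 fits only at r4c8 ⇒ r4c8=7.
Step 30. [r2c9∈{9}] only 9 remains possible at r2c9, so r2c9=9.
Step 31. [r7c7∈{1}] r7c7's peers cover all but 1 ⇒ r7c7=1.
Step 32. [r8c7∈{2}] r8c7 is down to just 2, so r8c7=2.
Step 33. [r1c9∈{7}] r1c9 has the single candidate 7, so r1c9=7.
Step 34. [r5c6∈{9}] nothing but 9 survives at r5c6 ⇒ r5c6=9.
Step 35. [r1c4∈{6}] r1c4 is down to just 6, so r1c4=6.
Step 36. [r8c6∈{7}] nothing but 7 survives at r8c6, so r8c6=7.
Step 37. [r4c5∈{2}] nothing but 2 survives at r4c5, so r4c5=2.
Step 38. [r5c5∈{8}] only 8 remains possible at r5c5 ⇒ r5c5=8.
Step 39. [r5c8∈{4}] r5c8's peers cover all but 4. So r5c8=4.
Step 40. [r3c2∈{5}] nothing but 5 survives at r3c2 ⇒ r3c2=5.
Step 41. [r2c4∈{1}] r2c4's peers cover all but 1 ⇒ r2c4=1.
Step 42. [r5c1∈{1}] r5c1's peers cover all but 1 ⇒ r5c1=1.
Step 43. [r8c2∈{9}] r8c2 is down to just 9, so r8c2=9.
Step 44. [r8c1∈{3}] nothing but 3 survives at r8c1, so r8c1=3.
Step 45. [r9c3∈{6}] r9c3 has the single candidate 6. So r9c3=6.
Step 46. [r6c5∈{3}] r6c5 has the single candidate 3, so r6c5=3.
Step 47. [r4c4∈{4}] r4c4 is down to just 4, so r4c4=4.
Step 48. [r3c8∈{8}] r3c8's peers cover all but 8 ⇒ r3c8=8.
Step 49. [r1c3∈{9}] r1c3's peers cover all but 9. So r1c3=9.
Step 50. [r9c1∈{5}] r9c1 has the single candidate 5. So r9c1=5.
Step 51. [r3c7∈{6}] r3c7's peers cover all but 6 ⇒ r3c7=6.
Step 52. [r4c2∈{6}] r4c2's peers cover all but 6. So r4c2=6.

Answer: 2 1 9 6 4 8 5 3 7 / 6 3 8 1 7 5 4 2 9 / 7 5 4 2 9 3 6 8 1 / 8 6 3 4 2 1 9 7 5 / 1 7 2 5 8 9 3 4 6 / 9 4 5 7 3 6 8 1 2 / 4 8 7 9 6 2 1 5 3 / 3 9 1 8 5 7 2 6 4 / 5 2 6 3 1 4 7 9 8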